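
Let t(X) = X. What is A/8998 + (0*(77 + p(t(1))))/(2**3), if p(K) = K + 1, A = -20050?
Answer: -10025/4499 ≈ -2.2283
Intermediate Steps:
p(K) = 1 + K
A/8998 + (0*(77 + p(t(1))))/(2**3) = -20050/8998 + (0*(77 + (1 + 1)))/(2**3) = -20050*1/8998 + (0*(77 + 2))/8 = -10025/4499 + (0*79)*(1/8) = -10025/4499 + 0*(1/8) = -10025/4499 + 0 = -10025/4499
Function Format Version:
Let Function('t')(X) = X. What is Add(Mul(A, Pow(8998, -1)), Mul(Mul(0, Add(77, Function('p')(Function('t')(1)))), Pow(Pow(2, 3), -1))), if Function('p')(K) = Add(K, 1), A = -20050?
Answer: Rational(-10025, 4499) ≈ -2.2283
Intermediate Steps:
Function('p')(K) = Add(1, K)
Add(Mul(A, Pow(8998, -1)), Mul(Mul(0, Add(77, Function('p')(Function('t')(1)))), Pow(Pow(2, 3), -1))) = Add(Mul(-20050, Pow(8998, -1)), Mul(Mul(0, Add(77, Add(1, 1))), Pow(Pow(2, 3), -1))) = Add(Mul(-20050, Rational(1, 8998)), Mul(Mul(0, Add(77, 2)), Pow(8, -1))) = Add(Rational(-10025, 4499), Mul(Mul(0, 79), Rational(1, 8))) = Add(Rational(-10025, 4499), Mul(0, Rational(1, 8))) = Add(Rational(-10025, 4499), 0) = Rational(-10025, 4499)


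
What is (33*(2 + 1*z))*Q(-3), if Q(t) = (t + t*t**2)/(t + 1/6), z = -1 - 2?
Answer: -5940/17 ≈ -349.41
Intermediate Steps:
z = -3
Q(t) = (t + t**3)/(1/6 + t) (Q(t) = (t + t**3)/(t + 1/6) = (t + t**3)/(1/6 + t))
(33*(2 + 1*z))*Q(-3) = (33*(2 + 1*(-3)))*(6*(-3)*(1 + (-3)**2)/(1 + 6*(-3))) = (33*(2 - 3))*(6*(-3)*(1 + 9)/(1 - 18)) = (33*(-1))*(6*(-3)*10/(-17)) = -198*(-3)*(-1)*10/17 = -33*180/17 = -5940/17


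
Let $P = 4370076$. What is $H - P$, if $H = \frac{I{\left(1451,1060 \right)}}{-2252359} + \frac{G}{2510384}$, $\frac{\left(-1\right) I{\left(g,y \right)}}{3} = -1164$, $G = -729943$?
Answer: $- \frac{24709661180486351521}{5654285995856} \approx -4.3701 \cdot 10^{6}$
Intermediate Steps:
$I{\left(g,y \right)} = 3492$ ($I{\left(g,y \right)} = \left(-3\right) \left(-1164\right) = 3492$)
$H = - \frac{1652859946465}{5654285995856}$ ($H = \frac{3492}{-2252359} - \frac{729943}{2510384} = 3492 \left(- \frac{1}{2252359}\right) - \frac{729943}{2510384} = - \frac{3492}{2252359} - \frac{729943}{2510384} = - \frac{1652859946465}{5654285995856} \approx -0.29232$)
$H - P = - \frac{1652859946465}{5654285995856} - 4370076 = - \frac{24709661180486351521}{5654285995856}$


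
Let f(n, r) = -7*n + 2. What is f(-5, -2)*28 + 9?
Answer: 1045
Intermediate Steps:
f(n, r) = 2 - 7*n
f(-5, -2)*28 + 9 = (2 - 7*(-5))*28 + 9 = (2 + 35)*28 + 9 = 37*28 + 9 = 1036 + 9 = 1045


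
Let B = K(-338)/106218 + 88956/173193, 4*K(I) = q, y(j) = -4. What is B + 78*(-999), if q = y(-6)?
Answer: -477820114839671/6132071358 ≈ -77922.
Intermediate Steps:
q = -4
K(I) = -1 (K(I) = (¼)*(-4) = -1)
B = 3149518405/6132071358 (B = -1/106218 + 88956/173193 = -1*1/106218 + 88956*(1/173193) = -1/106218 + 29652/57731 = 3149518405/6132071358 ≈ 0.51361)
B + 78*(-999) = 3149518405/6132071358 + 78*(-999) = 3149518405/6132071358 - 77922 = -477820114839671/6132071358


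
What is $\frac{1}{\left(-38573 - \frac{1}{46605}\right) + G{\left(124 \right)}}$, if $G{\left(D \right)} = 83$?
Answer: $- \frac{46605}{1793826451} \approx -2.5981 \cdot 10^{-5}$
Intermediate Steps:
$\frac{1}{\left(-38573 - \frac{1}{46605}\right) + G{\left(124 \right)}} = \frac{1}{\left(-38573 - \frac{1}{46605}\right) + 83} = \frac{1}{- \frac{1797694666}{46605} + 83} = \frac{1}{- \frac{1793826451}{46605}} = - \frac{46605}{1793826451}$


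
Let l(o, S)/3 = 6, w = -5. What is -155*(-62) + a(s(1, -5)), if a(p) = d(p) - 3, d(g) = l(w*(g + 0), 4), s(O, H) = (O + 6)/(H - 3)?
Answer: 9625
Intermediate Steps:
s(O, H) = (6 + O)/(-3 + H)
l(o, S) = 18 (l(o, S) = 3*6 = 18)
d(g) = 18
a(p) = 15 (a(p) = 18 - 3 = 15)
-155*(-62) + a(s(1, -5)) = -155*(-62) + 15 = 9610 + 15 = 9625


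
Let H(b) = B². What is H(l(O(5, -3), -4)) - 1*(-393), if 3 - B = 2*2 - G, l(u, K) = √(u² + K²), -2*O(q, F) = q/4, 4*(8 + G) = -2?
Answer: 1933/4 ≈ 483.25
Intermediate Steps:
G = -17/2 (G = -8 + (¼)*(-2) = -8 - ½ = -17/2 ≈ -8.5000)
O(q, F) = -q/8 (O(q, F) = -q/(2*4) = -q/8)
l(u, K) = √(K² + u²)
B = -19/2 (B = 3 - (2*2 - 1*(-17/2)) = 3 - (4 + 17/2) = 3 - 1*25/2 = 3 - 25/2 = -19/2 ≈ -9.5000)
H(b) = 361/4 (H(b) = (-19/2)² = 361/4)
H(l(O(5, -3), -4)) - 1*(-393) = 361/4 - 1*(-393) = 361/4 + 393 = 1933/4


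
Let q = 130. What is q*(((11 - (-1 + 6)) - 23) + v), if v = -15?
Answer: -4160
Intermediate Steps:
q*(((11 - (-1 + 6)) - 23) + v) = 130*(((11 - (-1 + 6)) - 23) - 15) = 130*(((11 - 1*5) - 23) - 15) = 130*(((11 - 5) - 23) - 15) = 130*((6 - 23) - 15) = 130*(-17 - 15) = 130*(-32) = -4160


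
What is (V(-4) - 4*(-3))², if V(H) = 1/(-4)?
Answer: 2209/16 ≈ 138.06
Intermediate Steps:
V(H) = -¼
(V(-4) - 4*(-3))² = (-¼ - 4*(-3))² = (-¼ + 12)² = (47/4)² = 2209/16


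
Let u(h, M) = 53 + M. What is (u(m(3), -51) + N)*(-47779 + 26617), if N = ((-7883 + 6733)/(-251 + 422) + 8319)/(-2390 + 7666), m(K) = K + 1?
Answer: -11377364857/150366 ≈ -75665.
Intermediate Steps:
m(K) = 1 + K
N = 1421399/902196 (N = (-1150/171 + 8319)/5276 = (-1150*1/171 + 8319)*(1/5276) = (-1150/171 + 8319)*(1/5276) = (1421399/171)*(1/5276) = 1421399/902196 ≈ 1.5755)
(u(m(3), -51) + N)*(-47779 + 26617) = ((53 - 51) + 1421399/902196)*(-47779 + 26617) = (2 + 1421399/902196)*(-21162) = (3225791/902196)*(-21162) = -11377364857/150366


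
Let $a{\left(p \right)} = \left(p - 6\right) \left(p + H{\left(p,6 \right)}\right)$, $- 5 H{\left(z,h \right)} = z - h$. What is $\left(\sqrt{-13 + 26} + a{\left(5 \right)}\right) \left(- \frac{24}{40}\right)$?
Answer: $\frac{78}{25} - \frac{3 \sqrt{13}}{5} \approx 0.95667$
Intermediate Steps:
$H{\left(z,h \right)} = - \frac{z}{5} + \frac{h}{5}$ ($H{\left(z,h \right)} = - \frac{z - h}{5} = - \frac{z}{5} + \frac{h}{5}$)
$a{\left(p \right)} = \left(-6 + p\right) \left(\frac{6}{5} + \frac{4 p}{5}\right)$ ($a{\left(p \right)} = \left(p - 6\right) \left(p - \left(- \frac{6}{5} + \frac{p}{5}\right)\right) = \left(-6 + p\right) \left(p - \left(- \frac{6}{5} + \frac{p}{5}\right)\right) = \left(-6 + p\right) \left(\frac{6}{5} + \frac{4 p}{5}\right)$)
$\left(\sqrt{-13 + 26} + a{\left(5 \right)}\right) \left(- \frac{24}{40}\right) = \left(\sqrt{-13 + 26} - \left(\frac{126}{5} - 20\right)\right) \left(- \frac{24}{40}\right) = \left(\sqrt{13} - \frac{26}{5}\right) \left(\left(-24\right) \frac{1}{40}\right) = \left(\sqrt{13} - \frac{26}{5}\right) \left(- \frac{3}{5}\right) = \left(- \frac{26}{5} + \sqrt{13}\right) \left(- \frac{3}{5}\right) = \frac{78}{25} - \frac{3 \sqrt{13}}{5}$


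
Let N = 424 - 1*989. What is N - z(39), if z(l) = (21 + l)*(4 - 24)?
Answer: 635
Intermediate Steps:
z(l) = -420 - 20*l (z(l) = (21 + l)*(-20) = -420 - 20*l)
N = -565 (N = 424 - 989 = -565)
N - z(39) = -565 - (-420 - 20*39) = -565 - (-420 - 780) = -565 - 1*(-1200) = -565 + 1200 = 635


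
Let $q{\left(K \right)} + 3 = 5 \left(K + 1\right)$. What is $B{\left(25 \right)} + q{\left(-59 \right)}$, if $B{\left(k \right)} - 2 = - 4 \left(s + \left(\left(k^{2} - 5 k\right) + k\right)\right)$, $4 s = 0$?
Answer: $-2391$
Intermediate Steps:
$s = 0$ ($s = \frac{1}{4} \cdot 0 = 0$)
$q{\left(K \right)} = 2 + 5 K$ ($q{\left(K \right)} = -3 + 5 \left(K + 1\right) = -3 + 5 \left(1 + K\right) = -3 + \left(5 + 5 K\right) = 2 + 5 K$)
$B{\left(k \right)} = 2 - 4 k^{2} + 16 k$ ($B{\left(k \right)} = 2 - 4 \left(0 + \left(\left(k^{2} - 5 k\right) + k\right)\right) = 2 - 4 \left(0 + \left(k^{2} - 4 k\right)\right) = 2 - 4 \left(k^{2} - 4 k\right) = 2 - \left(- 16 k + 4 k^{2}\right) = 2 - 4 k^{2} + 16 k$)
$B{\left(25 \right)} + q{\left(-59 \right)} = \left(2 - 4 \cdot 25^{2} + 16 \cdot 25\right) + \left(2 + 5 \left(-59\right)\right) = \left(2 - 2500 + 400\right) + \left(2 - 295\right) = \left(2 - 2500 + 400\right) - 293 = -2098 - 293 = -2391$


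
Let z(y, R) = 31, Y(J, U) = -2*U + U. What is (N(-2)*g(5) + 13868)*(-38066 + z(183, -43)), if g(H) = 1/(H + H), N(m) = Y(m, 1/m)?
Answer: -2109885127/4 ≈ -5.2747e+8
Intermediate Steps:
Y(J, U) = -U
N(m) = -1/m
g(H) = 1/(2*H)
(N(-2)*g(5) + 13868)*(-38066 + z(183, -43)) = ((-1/(-2))*((1/2)/5) + 13868)*(-38066 + 31) = ((-1*(-1/2))*((1/2)*(1/5)) + 13868)*(-38035) = ((1/2)*(1/10) + 13868)*(-38035) = (1/20 + 13868)*(-38035) = (277361/20)*(-38035) = -2109885127/4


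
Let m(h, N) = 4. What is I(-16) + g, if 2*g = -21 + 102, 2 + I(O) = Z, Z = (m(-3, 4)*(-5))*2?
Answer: -3/2 ≈ -1.5000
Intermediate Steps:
Z = -40 (Z = (4*(-5))*2 = -20*2 = -40)
I(O) = -42 (I(O) = -2 - 40 = -42)
g = 81/2 (g = (-21 + 102)/2 = (1/2)*81 = 81/2 ≈ 40.500)
I(-16) + g = -42 + 81/2 = -3/2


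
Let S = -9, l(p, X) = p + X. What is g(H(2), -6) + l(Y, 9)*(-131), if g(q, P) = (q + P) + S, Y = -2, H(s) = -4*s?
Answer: -940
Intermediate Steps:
l(p, X) = X + p
g(q, P) = -9 + P + q (g(q, P) = (q + P) - 9 = (P + q) - 9 = -9 + P + q)
g(H(2), -6) + l(Y, 9)*(-131) = (-9 - 6 - 4*2) + (9 - 2)*(-131) = (-9 - 6 - 8) + 7*(-131) = -23 - 917 = -940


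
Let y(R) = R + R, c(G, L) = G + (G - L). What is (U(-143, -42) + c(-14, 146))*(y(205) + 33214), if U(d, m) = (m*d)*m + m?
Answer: -8488984032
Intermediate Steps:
U(d, m) = m + d*m² (U(d, m) = (d*m)*m + m = d*m² + m = m + d*m²)
c(G, L) = -L + 2*G
y(R) = 2*R
(U(-143, -42) + c(-14, 146))*(y(205) + 33214) = (-42*(1 - 143*(-42)) + (-1*146 + 2*(-14)))*(2*205 + 33214) = (-42*(1 + 6006) + (-146 - 28))*(410 + 33214) = (-42*6007 - 174)*33624 = (-252294 - 174)*33624 = -252468*33624 = -8488984032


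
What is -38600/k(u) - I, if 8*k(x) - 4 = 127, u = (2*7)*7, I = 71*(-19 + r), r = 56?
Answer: -652937/131 ≈ -4984.3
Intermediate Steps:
I = 2627 (I = 71*(-19 + 56) = 71*37 = 2627)
u = 98 (u = 14*7 = 98)
k(x) = 131/8 (k(x) = 1/2 + (1/8)*127 = 1/2 + 127/8 = 131/8)
-38600/k(u) - I = -38600/131/8 - 1*2627 = -38600*8/131 - 2627 = -308800/131 - 2627 = -652937/131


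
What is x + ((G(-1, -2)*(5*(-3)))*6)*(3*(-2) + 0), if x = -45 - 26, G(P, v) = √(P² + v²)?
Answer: -71 + 540*√5 ≈ 1136.5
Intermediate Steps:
x = -71
x + ((G(-1, -2)*(5*(-3)))*6)*(3*(-2) + 0) = -71 + ((√((-1)² + (-2)²)*(5*(-3)))*6)*(3*(-2) + 0) = -71 + ((√(1 + 4)*(-15))*6)*(-6 + 0) = -71 + ((√5*(-15))*6)*(-6) = -71 + (-15*√5*6)*(-6) = -71 - 90*√5*(-6) = -71 + 540*√5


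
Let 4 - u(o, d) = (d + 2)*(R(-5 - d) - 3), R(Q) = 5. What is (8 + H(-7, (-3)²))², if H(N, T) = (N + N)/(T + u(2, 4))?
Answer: 36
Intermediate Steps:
u(o, d) = -2*d (u(o, d) = 4 - (d + 2)*(5 - 3) = 4 - (2 + d)*2 = 4 - (4 + 2*d) = 4 + (-4 - 2*d) = -2*d)
H(N, T) = 2*N/(-8 + T) (H(N, T) = (N + N)/(T - 2*4) = (2*N)/(T - 8) = (2*N)/(-8 + T) = 2*N/(-8 + T))
(8 + H(-7, (-3)²))² = (8 + 2*(-7)/(-8 + (-3)²))² = (8 + 2*(-7)/(-8 + 9))² = (8 + 2*(-7)/1)² = (8 + 2*(-7)*1)² = (8 - 14)² = (-6)² = 36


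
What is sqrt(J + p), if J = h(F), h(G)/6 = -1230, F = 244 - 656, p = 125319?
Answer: sqrt(117939) ≈ 343.42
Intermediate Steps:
F = -412
h(G) = -7380 (h(G) = 6*(-1230) = -7380)
J = -7380
sqrt(J + p) = sqrt(-7380 + 125319) = sqrt(117939)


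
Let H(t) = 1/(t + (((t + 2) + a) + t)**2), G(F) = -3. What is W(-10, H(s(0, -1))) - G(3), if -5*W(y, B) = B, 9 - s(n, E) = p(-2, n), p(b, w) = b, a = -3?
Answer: 6779/2260 ≈ 2.9996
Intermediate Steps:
s(n, E) = 11 (s(n, E) = 9 - 1*(-2) = 9 + 2 = 11)
H(t) = 1/(t + (-1 + 2*t)**2) (H(t) = 1/(t + (((t + 2) - 3) + t)**2) = 1/(t + (((2 + t) - 3) + t)**2) = 1/(t + ((-1 + t) + t)**2) = 1/(t + (-1 + 2*t)**2))
W(y, B) = -B/5
W(-10, H(s(0, -1))) - G(3) = -1/(5*(11 + (-1 + 2*11)**2)) - 1*(-3) = -1/(5*(11 + (-1 + 22)**2)) + 3 = -1/(5*(11 + 21**2)) + 3 = -1/(5*(11 + 441)) + 3 = -1/5/452 + 3 = -1/5*1/452 + 3 = -1/2260 + 3 = 6779/2260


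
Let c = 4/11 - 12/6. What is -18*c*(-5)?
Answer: -1620/11 ≈ -147.27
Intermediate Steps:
c = -18/11 (c = 4*(1/11) - 12*⅙ = 4/11 - 2 = -18/11 ≈ -1.6364)
-18*c*(-5) = -18*(-18/11)*(-5) = (324/11)*(-5) = -1620/11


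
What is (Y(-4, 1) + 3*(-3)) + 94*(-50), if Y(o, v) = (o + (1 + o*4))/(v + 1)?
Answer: -9437/2 ≈ -4718.5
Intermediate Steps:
Y(o, v) = (1 + 5*o)/(1 + v) (Y(o, v) = (o + (1 + 4*o))/(1 + v) = (1 + 5*o)/(1 + v))
(Y(-4, 1) + 3*(-3)) + 94*(-50) = ((1 + 5*(-4))/(1 + 1) + 3*(-3)) + 94*(-50) = ((1 - 20)/2 - 9) - 4700 = ((½)*(-19) - 9) - 4700 = (-19/2 - 9) - 4700 = -37/2 - 4700 = -9437/2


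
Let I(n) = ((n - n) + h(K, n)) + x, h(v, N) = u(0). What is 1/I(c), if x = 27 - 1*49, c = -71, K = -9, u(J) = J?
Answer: -1/22 ≈ -0.045455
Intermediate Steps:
h(v, N) = 0
x = -22 (x = 27 - 49 = -22)
I(n) = -22 (I(n) = ((n - n) + 0) - 22 = (0 + 0) - 22 = 0 - 22 = -22)
1/I(c) = 1/(-22) = -1/22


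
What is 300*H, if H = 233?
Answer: 69900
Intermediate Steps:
300*H = 300*233 = 69900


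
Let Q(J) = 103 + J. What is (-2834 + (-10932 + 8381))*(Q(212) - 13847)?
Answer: 72869820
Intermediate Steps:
(-2834 + (-10932 + 8381))*(Q(212) - 13847) = (-2834 + (-10932 + 8381))*((103 + 212) - 13847) = (-2834 - 2551)*(315 - 13847) = -5385*(-13532) = 72869820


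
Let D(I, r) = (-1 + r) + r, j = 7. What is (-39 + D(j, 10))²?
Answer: 400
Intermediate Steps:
D(I, r) = -1 + 2*r
(-39 + D(j, 10))² = (-39 + (-1 + 2*10))² = (-39 + (-1 + 20))² = (-39 + 19)² = (-20)² = 400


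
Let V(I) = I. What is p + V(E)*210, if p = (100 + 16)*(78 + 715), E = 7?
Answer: 93458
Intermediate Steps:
p = 91988 (p = 116*793 = 91988)
p + V(E)*210 = 91988 + 7*210 = 91988 + 1470 = 93458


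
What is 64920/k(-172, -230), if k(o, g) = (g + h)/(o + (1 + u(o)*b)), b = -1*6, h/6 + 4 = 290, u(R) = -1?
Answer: -5355900/743 ≈ -7208.5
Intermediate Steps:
h = 1716 (h = -24 + 6*290 = -24 + 1740 = 1716)
b = -6
k(o, g) = (1716 + g)/(7 + o) (k(o, g) = (g + 1716)/(o + (1 - 1*(-6))) = (1716 + g)/(o + (1 + 6)) = (1716 + g)/(o + 7) = (1716 + g)/(7 + o))
64920/k(-172, -230) = 64920/(((1716 - 230)/(7 - 172))) = 64920/((1486/(-165))) = 64920/((-1/165*1486)) = 64920/(-1486/165) = 64920*(-165/1486) = -5355900/743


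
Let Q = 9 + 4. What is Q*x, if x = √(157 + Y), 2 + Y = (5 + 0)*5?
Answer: 78*√5 ≈ 174.41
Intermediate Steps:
Q = 13
Y = 23 (Y = -2 + (5 + 0)*5 = -2 + 5*5 = -2 + 25 = 23)
x = 6*√5 (x = √(157 + 23) = √180 = 6*√5 ≈ 13.416)
Q*x = 13*(6*√5) = 78*√5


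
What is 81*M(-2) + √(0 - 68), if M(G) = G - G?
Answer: 2*I*√17 ≈ 8.2462*I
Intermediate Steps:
M(G) = 0
81*M(-2) + √(0 - 68) = 81*0 + √(0 - 68) = 0 + √(-68) = 0 + 2*I*√17 = 2*I*√17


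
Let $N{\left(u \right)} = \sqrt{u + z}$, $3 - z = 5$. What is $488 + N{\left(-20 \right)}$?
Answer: $488 + i \sqrt{22} \approx 488.0 + 4.6904 i$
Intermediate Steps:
$z = -2$ ($z = 3 - 5 = -2$)
$N{\left(u \right)} = \sqrt{-2 + u}$ ($N{\left(u \right)} = \sqrt{u - 2} = \sqrt{-2 + u}$)
$488 + N{\left(-20 \right)} = 488 + \sqrt{-2 - 20} = 488 + \sqrt{-22} = 488 + i \sqrt{22}$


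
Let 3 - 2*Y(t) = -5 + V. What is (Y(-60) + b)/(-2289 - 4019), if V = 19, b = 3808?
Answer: -7605/12616 ≈ -0.60281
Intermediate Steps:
Y(t) = -11/2 (Y(t) = 3/2 - (-5 + 19)/2 = 3/2 - ½*14 = 3/2 - 7 = -11/2)
(Y(-60) + b)/(-2289 - 4019) = (-11/2 + 3808)/(-2289 - 4019) = (7605/2)/(-6308) = (7605/2)*(-1/6308) = -7605/12616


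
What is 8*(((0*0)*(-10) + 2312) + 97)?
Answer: 19272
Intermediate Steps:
8*(((0*0)*(-10) + 2312) + 97) = 8*((0*(-10) + 2312) + 97) = 8*((0 + 2312) + 97) = 8*(2312 + 97) = 8*2409 = 19272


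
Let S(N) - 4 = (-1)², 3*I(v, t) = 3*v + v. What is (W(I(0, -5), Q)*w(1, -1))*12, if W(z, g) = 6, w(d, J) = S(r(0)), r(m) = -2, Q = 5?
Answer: 360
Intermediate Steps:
I(v, t) = 4*v/3 (I(v, t) = (3*v + v)/3 = (4*v)/3 = 4*v/3)
S(N) = 5 (S(N) = 4 + (-1)² = 4 + 1 = 5)
w(d, J) = 5
(W(I(0, -5), Q)*w(1, -1))*12 = (6*5)*12 = 30*12 = 360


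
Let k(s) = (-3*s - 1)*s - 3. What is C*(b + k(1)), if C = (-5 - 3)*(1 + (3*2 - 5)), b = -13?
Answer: 320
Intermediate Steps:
C = -16 (C = -8*(1 + (6 - 5)) = -8*(1 + 1) = -8*2 = -16)
k(s) = -3 + s*(-1 - 3*s) (k(s) = (-1 - 3*s)*s - 3 = s*(-1 - 3*s) - 3 = -3 + s*(-1 - 3*s))
C*(b + k(1)) = -16*(-13 + (-3 - 1*1 - 3*1²)) = -16*(-13 + (-3 - 1 - 3*1)) = -16*(-13 + (-3 - 1 - 3)) = -16*(-13 - 7) = -16*(-20) = 320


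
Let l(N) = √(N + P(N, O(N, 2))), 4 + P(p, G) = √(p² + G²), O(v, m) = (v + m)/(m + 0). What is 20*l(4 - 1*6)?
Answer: 40*I ≈ 40.0*I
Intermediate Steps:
O(v, m) = (m + v)/m
P(p, G) = -4 + √(G² + p²) (P(p, G) = -4 + √(p² + G²) = -4 + √(G² + p²))
l(N) = √(-4 + N + √(N² + (1 + N/2)²)) (l(N) = √(N + (-4 + √(((2 + N)/2)² + N²))) = √(N + (-4 + √((1 + N/2)² + N²))) = √(N + (-4 + √(N² + (1 + N/2)²))) = √(-4 + N + √(N² + (1 + N/2)²)))
20*l(4 - 1*6) = 20*(√(-16 + 2*√((2 + (4 - 1*6))² + 4*(4 - 1*6)²) + 4*(4 - 1*6))/2) = 20*(√(-16 + 2*√((2 + (4 - 6))² + 4*(4 - 6)²) + 4*(4 - 6))/2) = 20*(√(-16 + 2*√((2 - 2)² + 4*(-2)²) + 4*(-2))/2) = 20*(√(-16 + 2*√(0² + 4*4) - 8)/2) = 20*(√(-16 + 2*√(0 + 16) - 8)/2) = 20*(√(-16 + 2*√16 - 8)/2) = 20*(√(-16 + 2*4 - 8)/2) = 20*(√(-16 + 8 - 8)/2) = 20*(√(-16)/2) = 20*((4*I)/2) = 20*(2*I) = 40*I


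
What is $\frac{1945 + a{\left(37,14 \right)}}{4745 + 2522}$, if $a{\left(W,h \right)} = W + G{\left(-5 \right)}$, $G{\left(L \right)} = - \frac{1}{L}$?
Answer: $\frac{9911}{36335} \approx 0.27277$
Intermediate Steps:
$a{\left(W,h \right)} = \frac{1}{5} + W$ ($a{\left(W,h \right)} = W - \frac{1}{-5} = W - - \frac{1}{5} = W + \frac{1}{5} = \frac{1}{5} + W$)
$\frac{1945 + a{\left(37,14 \right)}}{4745 + 2522} = \frac{1945 + \left(\frac{1}{5} + 37\right)}{4745 + 2522} = \frac{1945 + \frac{186}{5}}{7267} = \frac{9911}{5} \cdot \frac{1}{7267} = \frac{9911}{36335}$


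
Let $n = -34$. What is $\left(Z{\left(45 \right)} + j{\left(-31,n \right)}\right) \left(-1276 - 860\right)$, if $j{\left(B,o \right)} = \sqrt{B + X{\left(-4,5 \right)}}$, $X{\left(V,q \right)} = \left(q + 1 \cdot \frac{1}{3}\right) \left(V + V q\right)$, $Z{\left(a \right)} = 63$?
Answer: $-134568 - 2136 i \sqrt{159} \approx -1.3457 \cdot 10^{5} - 26934.0 i$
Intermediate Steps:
$X{\left(V,q \right)} = \left(\frac{1}{3} + q\right) \left(V + V q\right)$ ($X{\left(V,q \right)} = \left(q + 1 \cdot \frac{1}{3}\right) \left(V + V q\right) = \left(q + \frac{1}{3}\right) \left(V + V q\right) = \left(\frac{1}{3} + q\right) \left(V + V q\right)$)
$j{\left(B,o \right)} = \sqrt{-128 + B}$ ($j{\left(B,o \right)} = \sqrt{B + \frac{1}{3} \left(-4\right) \left(1 + 3 \cdot 5^{2} + 4 \cdot 5\right)} = \sqrt{B + \frac{1}{3} \left(-4\right) \left(1 + 3 \cdot 25 + 20\right)} = \sqrt{B + \frac{1}{3} \left(-4\right) \left(1 + 75 + 20\right)} = \sqrt{B + \frac{1}{3} \left(-4\right) 96} = \sqrt{B - 128} = \sqrt{-128 + B}$)
$\left(Z{\left(45 \right)} + j{\left(-31,n \right)}\right) \left(-1276 - 860\right) = \left(63 + \sqrt{-128 - 31}\right) \left(-1276 - 860\right) = \left(63 + \sqrt{-159}\right) \left(-2136\right) = \left(63 + i \sqrt{159}\right) \left(-2136\right) = -134568 - 2136 i \sqrt{159}$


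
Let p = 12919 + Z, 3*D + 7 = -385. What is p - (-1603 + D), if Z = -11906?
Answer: 8240/3 ≈ 2746.7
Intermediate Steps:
D = -392/3 (D = -7/3 + (⅓)*(-385) = -7/3 - 385/3 = -392/3 ≈ -130.67)
p = 1013 (p = 12919 - 11906 = 1013)
p - (-1603 + D) = 1013 - (-1603 - 392/3) = 1013 - 1*(-5201/3) = 1013 + 5201/3 = 8240/3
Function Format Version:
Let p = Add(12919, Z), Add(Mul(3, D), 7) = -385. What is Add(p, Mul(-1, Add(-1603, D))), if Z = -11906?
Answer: Rational(8240, 3) ≈ 2746.7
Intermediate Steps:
D = Rational(-392, 3) (D = Add(Rational(-7, 3), Mul(Rational(1, 3), -385)) = Add(Rational(-7, 3), Rational(-385, 3)) = Rational(-392, 3) ≈ -130.67)
p = 1013 (p = Add(12919, -11906) = 1013)
Add(p, Mul(-1, Add(-1603, D))) = Add(1013, Mul(-1, Add(-1603, Rational(-392, 3)))) = Add(1013, Mul(-1, Rational(-5201, 3))) = Add(1013, Rational(5201, 3)) = Rational(8240, 3)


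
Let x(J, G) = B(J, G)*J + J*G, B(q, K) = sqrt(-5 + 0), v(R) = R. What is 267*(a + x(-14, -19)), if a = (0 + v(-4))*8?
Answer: 62478 - 3738*I*sqrt(5) ≈ 62478.0 - 8358.4*I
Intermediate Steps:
B(q, K) = I*sqrt(5) (B(q, K) = sqrt(-5) = I*sqrt(5))
x(J, G) = G*J + I*J*sqrt(5) (x(J, G) = (I*sqrt(5))*J + J*G = I*J*sqrt(5) + G*J = G*J + I*J*sqrt(5))
a = -32 (a = (0 - 4)*8 = -4*8 = -32)
267*(a + x(-14, -19)) = 267*(-32 - 14*(-19 + I*sqrt(5))) = 267*(-32 + (266 - 14*I*sqrt(5))) = 267*(234 - 14*I*sqrt(5)) = 62478 - 3738*I*sqrt(5)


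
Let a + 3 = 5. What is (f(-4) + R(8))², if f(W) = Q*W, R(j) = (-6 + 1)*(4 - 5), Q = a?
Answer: 9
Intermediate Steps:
a = 2 (a = -3 + 5 = 2)
Q = 2
R(j) = 5 (R(j) = -5*(-1) = 5)
f(W) = 2*W
(f(-4) + R(8))² = (2*(-4) + 5)² = (-8 + 5)² = (-3)² = 9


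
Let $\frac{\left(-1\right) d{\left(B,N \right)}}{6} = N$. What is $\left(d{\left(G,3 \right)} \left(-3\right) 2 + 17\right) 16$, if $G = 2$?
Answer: $2000$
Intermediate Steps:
$d{\left(B,N \right)} = - 6 N$
$\left(d{\left(G,3 \right)} \left(-3\right) 2 + 17\right) 16 = \left(\left(-6\right) 3 \left(-3\right) 2 + 17\right) 16 = \left(\left(-18\right) \left(-3\right) 2 + 17\right) 16 = \left(54 \cdot 2 + 17\right) 16 = \left(108 + 17\right) 16 = 125 \cdot 16 = 2000$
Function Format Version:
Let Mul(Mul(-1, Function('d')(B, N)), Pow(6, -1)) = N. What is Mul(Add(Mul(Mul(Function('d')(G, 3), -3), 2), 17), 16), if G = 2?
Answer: 2000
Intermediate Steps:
Function('d')(B, N) = Mul(-6, N)
Mul(Add(Mul(Mul(Function('d')(G, 3), -3), 2), 17), 16) = Mul(Add(Mul(Mul(Mul(-6, 3), -3), 2), 17), 16) = Mul(Add(Mul(Mul(-18, -3), 2), 17), 16) = Mul(Add(Mul(54, 2), 17), 16) = Mul(Add(108, 17), 16) = Mul(125, 16) = 2000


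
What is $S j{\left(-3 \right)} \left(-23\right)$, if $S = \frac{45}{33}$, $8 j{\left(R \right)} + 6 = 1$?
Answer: $\frac{1725}{88} \approx 19.602$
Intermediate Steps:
$j{\left(R \right)} = - \frac{5}{8}$ ($j{\left(R \right)} = - \frac{3}{4} + \frac{1}{8} \cdot 1 = - \frac{3}{4} + \frac{1}{8} = - \frac{5}{8}$)
$S = \frac{15}{11}$ ($S = 45 \cdot \frac{1}{33} = \frac{15}{11} \approx 1.3636$)
$S j{\left(-3 \right)} \left(-23\right) = \frac{15}{11} \left(- \frac{5}{8}\right) \left(-23\right) = \left(- \frac{75}{88}\right) \left(-23\right) = \frac{1725}{88}$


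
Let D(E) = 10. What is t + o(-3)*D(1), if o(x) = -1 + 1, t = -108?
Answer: -108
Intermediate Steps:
o(x) = 0
t + o(-3)*D(1) = -108 + 0*10 = -108 + 0 = -108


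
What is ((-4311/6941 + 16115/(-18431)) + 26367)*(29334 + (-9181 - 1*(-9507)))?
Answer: 100041035235007660/127929571 ≈ 7.8200e+8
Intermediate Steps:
((-4311/6941 + 16115/(-18431)) + 26367)*(29334 + (-9181 - 1*(-9507))) = ((-4311*1/6941 + 16115*(-1/18431)) + 26367)*(29334 + (-9181 + 9507)) = ((-4311/6941 - 16115/18431) + 26367)*(29334 + 326) = (-191310256/127929571 + 26367)*29660 = (3372927688301/127929571)*29660 = 100041035235007660/127929571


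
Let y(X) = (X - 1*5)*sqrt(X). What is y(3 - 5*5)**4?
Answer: 257217444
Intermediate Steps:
y(X) = sqrt(X)*(-5 + X) (y(X) = (X - 5)*sqrt(X) = (-5 + X)*sqrt(X) = sqrt(X)*(-5 + X))
y(3 - 5*5)**4 = (sqrt(3 - 5*5)*(-5 + (3 - 5*5)))**4 = (sqrt(3 - 25)*(-5 + (3 - 25)))**4 = (sqrt(-22)*(-5 - 22))**4 = ((I*sqrt(22))*(-27))**4 = (-27*I*sqrt(22))**4 = 257217444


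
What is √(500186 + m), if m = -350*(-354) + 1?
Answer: 3*√69343 ≈ 789.99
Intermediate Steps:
m = 123901 (m = 123900 + 1 = 123901)
√(500186 + m) = √(500186 + 123901) = √624087 = 3*√69343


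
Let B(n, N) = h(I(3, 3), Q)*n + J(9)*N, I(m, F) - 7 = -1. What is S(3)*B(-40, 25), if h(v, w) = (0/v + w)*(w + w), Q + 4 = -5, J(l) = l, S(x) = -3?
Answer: 18765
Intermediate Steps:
I(m, F) = 6 (I(m, F) = 7 - 1 = 6)
Q = -9 (Q = -4 - 5 = -9)
h(v, w) = 2*w² (h(v, w) = (0 + w)*(2*w) = w*(2*w) = 2*w²)
B(n, N) = 9*N + 162*n (B(n, N) = (2*(-9)²)*n + 9*N = (2*81)*n + 9*N = 162*n + 9*N = 9*N + 162*n)
S(3)*B(-40, 25) = -3*(9*25 + 162*(-40)) = -3*(225 - 6480) = -3*(-6255) = 18765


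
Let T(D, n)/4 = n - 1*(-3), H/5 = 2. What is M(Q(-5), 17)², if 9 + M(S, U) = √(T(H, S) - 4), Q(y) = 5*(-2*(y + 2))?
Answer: 209 - 144*√2 ≈ 5.3532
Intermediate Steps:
H = 10 (H = 5*2 = 10)
T(D, n) = 12 + 4*n (T(D, n) = 4*(n - 1*(-3)) = 4*(n + 3) = 4*(3 + n) = 12 + 4*n)
Q(y) = -20 - 10*y (Q(y) = 5*(-2*(2 + y)) = 5*(-4 - 2*y) = -20 - 10*y)
M(S, U) = -9 + √(8 + 4*S) (M(S, U) = -9 + √((12 + 4*S) - 4) = -9 + √(8 + 4*S))
M(Q(-5), 17)² = (-9 + 2*√(2 + (-20 - 10*(-5))))² = (-9 + 2*√(2 + (-20 + 50)))² = (-9 + 2*√(2 + 30))² = (-9 + 2*√32)² = (-9 + 2*(4*√2))² = (-9 + 8*√2)²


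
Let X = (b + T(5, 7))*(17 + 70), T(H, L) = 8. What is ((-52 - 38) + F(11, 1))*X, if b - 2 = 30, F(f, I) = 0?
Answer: -313200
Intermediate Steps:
b = 32 (b = 2 + 30 = 32)
X = 3480 (X = (32 + 8)*(17 + 70) = 40*87 = 3480)
((-52 - 38) + F(11, 1))*X = ((-52 - 38) + 0)*3480 = (-90 + 0)*3480 = -90*3480 = -313200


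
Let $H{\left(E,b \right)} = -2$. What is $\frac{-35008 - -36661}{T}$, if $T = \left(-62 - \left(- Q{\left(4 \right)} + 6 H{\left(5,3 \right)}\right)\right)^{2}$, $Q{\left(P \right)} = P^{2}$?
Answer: $\frac{1653}{1156} \approx 1.4299$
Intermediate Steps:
$T = 1156$ ($T = \left(-62 - \left(-12 - 4^{2}\right)\right)^{2} = \left(-62 + \left(12 + 16\right)\right)^{2} = \left(-62 + 28\right)^{2} = \left(-34\right)^{2} = 1156$)
$\frac{-35008 - -36661}{T} = \frac{-35008 - -36661}{1156} = \left(-35008 + 36661\right) \frac{1}{1156} = 1653 \cdot \frac{1}{1156} = \frac{1653}{1156}$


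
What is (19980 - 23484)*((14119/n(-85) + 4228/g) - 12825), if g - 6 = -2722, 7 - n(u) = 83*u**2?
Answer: 653578259125236/14541949 ≈ 4.4944e+7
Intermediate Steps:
n(u) = 7 - 83*u**2
g = -2716 (g = 6 - 2722 = -2716)
(19980 - 23484)*((14119/n(-85) + 4228/g) - 12825) = (19980 - 23484)*((14119/(7 - 83*(-85)**2) + 4228/(-2716)) - 12825) = -3504*((14119/(7 - 83*7225) + 4228*(-1/2716)) - 12825) = -3504*((14119/(7 - 599675) - 151/97) - 12825) = -3504*((14119/(-599668) - 151/97) - 12825) = -3504*((14119*(-1/599668) - 151/97) - 12825) = -3504*((-14119/599668 - 151/97) - 12825) = -3504*(-91919411/58167796 - 12825) = -3504*(-746093903111/58167796) = 653578259125236/14541949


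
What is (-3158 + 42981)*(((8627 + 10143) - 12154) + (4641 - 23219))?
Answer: -476362726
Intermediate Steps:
(-3158 + 42981)*(((8627 + 10143) - 12154) + (4641 - 23219)) = 39823*((18770 - 12154) - 18578) = 39823*(6616 - 18578) = 39823*(-11962) = -476362726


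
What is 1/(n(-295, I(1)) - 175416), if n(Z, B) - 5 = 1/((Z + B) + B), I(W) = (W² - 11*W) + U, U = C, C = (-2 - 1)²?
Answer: -297/52097068 ≈ -5.7009e-6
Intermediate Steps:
C = 9 (C = (-3)² = 9)
U = 9
I(W) = 9 + W² - 11*W (I(W) = (W² - 11*W) + 9 = 9 + W² - 11*W)
n(Z, B) = 5 + 1/(Z + 2*B) (n(Z, B) = 5 + 1/((Z + B) + B) = 5 + 1/((B + Z) + B) = 5 + 1/(Z + 2*B))
1/(n(-295, I(1)) - 175416) = 1/((1 + 5*(-295) + 10*(9 + 1² - 11*1))/(-295 + 2*(9 + 1² - 11*1)) - 175416) = 1/((1 - 1475 + 10*(9 + 1 - 11))/(-295 + 2*(9 + 1 - 11)) - 175416) = 1/((1 - 1475 + 10*(-1))/(-295 + 2*(-1)) - 175416) = 1/((1 - 1475 - 10)/(-295 - 2) - 175416) = 1/(-1484/(-297) - 175416) = 1/(-1/297*(-1484) - 175416) = 1/(1484/297 - 175416) = 1/(-52097068/297) = -297/52097068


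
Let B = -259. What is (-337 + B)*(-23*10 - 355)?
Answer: 348660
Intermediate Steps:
(-337 + B)*(-23*10 - 355) = (-337 - 259)*(-23*10 - 355) = -596*(-230 - 355) = -596*(-585) = 348660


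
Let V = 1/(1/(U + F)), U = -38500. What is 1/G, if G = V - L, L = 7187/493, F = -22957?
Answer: -493/30305488 ≈ -1.6268e-5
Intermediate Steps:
L = 7187/493 (L = 7187*(1/493) = 7187/493 ≈ 14.578)
V = -61457 (V = 1/(1/(-38500 - 22957)) = 1/(1/(-61457)) = 1/(-1/61457) = -61457)
G = -30305488/493 (G = -61457 - 1*7187/493 = -61457 - 7187/493 = -30305488/493 ≈ -61472.)
1/G = 1/(-30305488/493) = -493/30305488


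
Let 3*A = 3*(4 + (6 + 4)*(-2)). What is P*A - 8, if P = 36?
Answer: -584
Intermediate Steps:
A = -16 (A = (3*(4 + (6 + 4)*(-2)))/3 = (3*(4 + 10*(-2)))/3 = (3*(4 - 20))/3 = (3*(-16))/3 = (⅓)*(-48) = -16)
P*A - 8 = 36*(-16) - 8 = -576 - 8 = -584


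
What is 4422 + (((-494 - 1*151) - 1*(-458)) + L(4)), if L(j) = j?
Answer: 4239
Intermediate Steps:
4422 + (((-494 - 1*151) - 1*(-458)) + L(4)) = 4422 + (((-494 - 1*151) - 1*(-458)) + 4) = 4422 + (((-494 - 151) + 458) + 4) = 4422 + ((-645 + 458) + 4) = 4422 + (-187 + 4) = 4422 - 183 = 4239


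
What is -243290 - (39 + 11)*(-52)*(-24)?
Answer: -305690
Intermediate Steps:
-243290 - (39 + 11)*(-52)*(-24) = -243290 - 50*(-52)*(-24) = -243290 - (-2600)*(-24) = -243290 - 1*62400 = -243290 - 62400 = -305690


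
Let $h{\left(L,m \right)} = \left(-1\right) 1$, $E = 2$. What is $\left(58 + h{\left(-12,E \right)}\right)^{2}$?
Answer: $3249$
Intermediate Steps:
$h{\left(L,m \right)} = -1$
$\left(58 + h{\left(-12,E \right)}\right)^{2} = \left(58 - 1\right)^{2} = 57^{2} = 3249$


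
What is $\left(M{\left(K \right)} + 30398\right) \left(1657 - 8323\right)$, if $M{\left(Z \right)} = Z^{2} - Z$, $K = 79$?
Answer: $-243708960$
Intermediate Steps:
$\left(M{\left(K \right)} + 30398\right) \left(1657 - 8323\right) = \left(79 \left(-1 + 79\right) + 30398\right) \left(1657 - 8323\right) = \left(79 \cdot 78 + 30398\right) \left(-6666\right) = \left(6162 + 30398\right) \left(-6666\right) = 36560 \left(-6666\right) = -243708960$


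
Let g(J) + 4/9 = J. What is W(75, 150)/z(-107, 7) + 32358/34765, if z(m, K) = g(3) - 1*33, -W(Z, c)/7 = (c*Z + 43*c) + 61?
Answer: 38908919487/9525610 ≈ 4084.7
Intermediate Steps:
g(J) = -4/9 + J
W(Z, c) = -427 - 301*c - 7*Z*c (W(Z, c) = -7*((c*Z + 43*c) + 61) = -7*((Z*c + 43*c) + 61) = -7*((43*c + Z*c) + 61) = -7*(61 + 43*c + Z*c) = -427 - 301*c - 7*Z*c)
z(m, K) = -274/9 (z(m, K) = (-4/9 + 3) - 1*33 = 23/9 - 33 = -274/9)
W(75, 150)/z(-107, 7) + 32358/34765 = (-427 - 301*150 - 7*75*150)/(-274/9) + 32358/34765 = (-427 - 45150 - 78750)*(-9/274) + 32358*(1/34765) = -124327*(-9/274) + 32358/34765 = 1118943/274 + 32358/34765 = 38908919487/9525610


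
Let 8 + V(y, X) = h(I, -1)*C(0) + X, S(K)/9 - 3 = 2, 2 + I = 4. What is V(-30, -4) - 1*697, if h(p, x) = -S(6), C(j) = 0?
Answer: -709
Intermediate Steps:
I = 2 (I = -2 + 4 = 2)
S(K) = 45 (S(K) = 27 + 9*2 = 27 + 18 = 45)
h(p, x) = -45 (h(p, x) = -1*45 = -45)
V(y, X) = -8 + X (V(y, X) = -8 + (-45*0 + X) = -8 + (0 + X) = -8 + X)
V(-30, -4) - 1*697 = (-8 - 4) - 1*697 = -12 - 697 = -709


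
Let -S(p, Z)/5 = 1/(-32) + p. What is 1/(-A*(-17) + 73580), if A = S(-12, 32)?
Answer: 32/2387285 ≈ 1.3404e-5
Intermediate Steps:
S(p, Z) = 5/32 - 5*p (S(p, Z) = -5*(1/(-32) + p) = -5*(-1/32 + p) = 5/32 - 5*p)
A = 1925/32 (A = 5/32 - 5*(-12) = 5/32 + 60 = 1925/32 ≈ 60.156)
1/(-A*(-17) + 73580) = 1/(-1*1925/32*(-17) + 73580) = 1/(-1925/32*(-17) + 73580) = 1/(32725/32 + 73580) = 1/(2387285/32) = 32/2387285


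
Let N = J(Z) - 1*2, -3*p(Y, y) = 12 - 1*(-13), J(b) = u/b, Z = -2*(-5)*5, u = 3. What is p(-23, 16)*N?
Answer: 97/6 ≈ 16.167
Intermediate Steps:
Z = 50 (Z = 10*5 = 50)
J(b) = 3/b
p(Y, y) = -25/3 (p(Y, y) = -(12 - 1*(-13))/3 = -(12 + 13)/3 = -1/3*25 = -25/3)
N = -97/50 (N = 3/50 - 1*2 = 3*(1/50) - 2 = 3/50 - 2 = -97/50 ≈ -1.9400)
p(-23, 16)*N = -25/3*(-97/50) = 97/6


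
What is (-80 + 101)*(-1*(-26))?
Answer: 546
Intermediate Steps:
(-80 + 101)*(-1*(-26)) = 21*26 = 546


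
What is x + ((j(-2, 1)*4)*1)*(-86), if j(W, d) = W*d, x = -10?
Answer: 678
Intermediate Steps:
x + ((j(-2, 1)*4)*1)*(-86) = -10 + ((-2*1*4)*1)*(-86) = -10 + (-2*4*1)*(-86) = -10 - 8*1*(-86) = -10 - 8*(-86) = -10 + 688 = 678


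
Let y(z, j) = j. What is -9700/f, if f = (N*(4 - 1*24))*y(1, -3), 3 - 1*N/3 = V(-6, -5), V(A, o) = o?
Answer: -485/72 ≈ -6.7361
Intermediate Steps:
N = 24 (N = 9 - 3*(-5) = 9 + 15 = 24)
f = 1440 (f = (24*(4 - 1*24))*(-3) = (24*(4 - 24))*(-3) = (24*(-20))*(-3) = -480*(-3) = 1440)
-9700/f = -9700/1440 = -9700*1/1440 = -485/72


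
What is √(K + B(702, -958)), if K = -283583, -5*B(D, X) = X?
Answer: I*√7084785/5 ≈ 532.35*I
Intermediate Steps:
B(D, X) = -X/5
√(K + B(702, -958)) = √(-283583 - ⅕*(-958)) = √(-283583 + 958/5) = √(-1416957/5) = I*√7084785/5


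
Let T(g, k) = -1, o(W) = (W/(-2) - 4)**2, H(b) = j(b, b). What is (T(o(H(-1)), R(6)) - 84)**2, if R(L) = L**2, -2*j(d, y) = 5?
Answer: 7225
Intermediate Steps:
j(d, y) = -5/2 (j(d, y) = -1/2*5 = -5/2)
H(b) = -5/2
o(W) = (-4 - W/2)**2 (o(W) = (W*(-1/2) - 4)**2 = (-W/2 - 4)**2 = (-4 - W/2)**2)
(T(o(H(-1)), R(6)) - 84)**2 = (-1 - 84)**2 = (-85)**2 = 7225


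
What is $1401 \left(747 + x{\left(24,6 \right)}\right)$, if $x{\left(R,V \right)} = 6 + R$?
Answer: $1088577$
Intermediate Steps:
$1401 \left(747 + x{\left(24,6 \right)}\right) = 1401 \left(747 + \left(6 + 24\right)\right) = 1401 \left(747 + 30\right) = 1401 \cdot 777 = 1088577$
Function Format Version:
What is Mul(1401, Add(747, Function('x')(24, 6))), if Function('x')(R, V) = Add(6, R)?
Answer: 1088577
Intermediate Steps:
Mul(1401, Add(747, Function('x')(24, 6))) = Mul(1401, Add(747, Add(6, 24))) = Mul(1401, Add(747, 30)) = Mul(1401, 777) = 1088577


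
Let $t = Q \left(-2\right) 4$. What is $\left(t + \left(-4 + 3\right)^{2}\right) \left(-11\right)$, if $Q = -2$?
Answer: $-187$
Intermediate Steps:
$t = 16$ ($t = \left(-2\right) \left(-2\right) 4 = 4 \cdot 4 = 16$)
$\left(t + \left(-4 + 3\right)^{2}\right) \left(-11\right) = \left(16 + \left(-4 + 3\right)^{2}\right) \left(-11\right) = \left(16 + \left(-1\right)^{2}\right) \left(-11\right) = \left(16 + 1\right) \left(-11\right) = 17 \left(-11\right) = -187$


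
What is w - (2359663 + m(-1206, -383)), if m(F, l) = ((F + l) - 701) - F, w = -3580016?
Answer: -5938595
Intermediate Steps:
m(F, l) = -701 + l (m(F, l) = (-701 + F + l) - F = -701 + l)
w - (2359663 + m(-1206, -383)) = -3580016 - (2359663 + (-701 - 383)) = -3580016 - (2359663 - 1084) = -3580016 - 1*2358579 = -3580016 - 2358579 = -5938595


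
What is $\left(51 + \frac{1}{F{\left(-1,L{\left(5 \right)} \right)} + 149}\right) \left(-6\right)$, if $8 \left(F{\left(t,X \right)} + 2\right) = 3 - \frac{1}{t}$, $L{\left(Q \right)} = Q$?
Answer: $- \frac{90282}{295} \approx -306.04$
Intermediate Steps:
$F{\left(t,X \right)} = - \frac{13}{8} - \frac{1}{8 t}$ ($F{\left(t,X \right)} = -2 + \frac{3 - \frac{1}{t}}{8} = -2 + \left(\frac{3}{8} - \frac{1}{8 t}\right) = - \frac{13}{8} - \frac{1}{8 t}$)
$\left(51 + \frac{1}{F{\left(-1,L{\left(5 \right)} \right)} + 149}\right) \left(-6\right) = \left(51 + \frac{1}{\frac{-1 - -13}{8 \left(-1\right)} + 149}\right) \left(-6\right) = \left(51 + \frac{1}{\frac{1}{8} \left(-1\right) \left(-1 + 13\right) + 149}\right) \left(-6\right) = \left(51 + \frac{1}{\frac{1}{8} \left(-1\right) 12 + 149}\right) \left(-6\right) = \left(51 + \frac{1}{- \frac{3}{2} + 149}\right) \left(-6\right) = \left(51 + \frac{1}{\frac{295}{2}}\right) \left(-6\right) = \left(51 + \frac{2}{295}\right) \left(-6\right) = \frac{15047}{295} \left(-6\right) = - \frac{90282}{295}$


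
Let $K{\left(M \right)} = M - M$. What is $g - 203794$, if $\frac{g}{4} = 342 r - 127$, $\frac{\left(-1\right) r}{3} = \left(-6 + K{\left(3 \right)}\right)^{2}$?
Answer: $-352046$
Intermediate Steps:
$K{\left(M \right)} = 0$
$r = -108$ ($r = - 3 \left(-6 + 0\right)^{2} = - 3 \left(-6\right)^{2} = \left(-3\right) 36 = -108$)
$g = -148252$ ($g = 4 \left(342 \left(-108\right) - 127\right) = 4 \left(-36936 - 127\right) = 4 \left(-37063\right) = -148252$)
$g - 203794 = -148252 - 203794 = -352046$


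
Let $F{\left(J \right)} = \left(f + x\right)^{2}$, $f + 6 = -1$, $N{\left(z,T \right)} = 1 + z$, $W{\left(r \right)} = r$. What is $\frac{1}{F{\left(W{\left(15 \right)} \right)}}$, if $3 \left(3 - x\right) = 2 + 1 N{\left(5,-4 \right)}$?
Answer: $\frac{9}{400} \approx 0.0225$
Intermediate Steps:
$f = -7$ ($f = -6 - 1 = -7$)
$x = \frac{1}{3}$ ($x = 3 - \frac{2 + 1 \left(1 + 5\right)}{3} = 3 - \frac{2 + 1 \cdot 6}{3} = 3 - \frac{2 + 6}{3} = 3 - \frac{8}{3} = \frac{1}{3} \approx 0.33333$)
$F{\left(J \right)} = \frac{400}{9}$ ($F{\left(J \right)} = \left(-7 + \frac{1}{3}\right)^{2} = \left(- \frac{20}{3}\right)^{2} = \frac{400}{9}$)
$\frac{1}{F{\left(W{\left(15 \right)} \right)}} = \frac{1}{\frac{400}{9}} = \frac{9}{400}$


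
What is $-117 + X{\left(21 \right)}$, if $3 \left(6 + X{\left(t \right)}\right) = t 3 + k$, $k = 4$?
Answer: $- \frac{302}{3} \approx -100.67$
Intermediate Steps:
$X{\left(t \right)} = - \frac{14}{3} + t$ ($X{\left(t \right)} = -6 + \frac{t 3 + 4}{3} = -6 + \frac{3 t + 4}{3} = -6 + \frac{4 + 3 t}{3} = -6 + \left(\frac{4}{3} + t\right) = - \frac{14}{3} + t$)
$-117 + X{\left(21 \right)} = -117 + \left(- \frac{14}{3} + 21\right) = -117 + \frac{49}{3} = - \frac{302}{3}$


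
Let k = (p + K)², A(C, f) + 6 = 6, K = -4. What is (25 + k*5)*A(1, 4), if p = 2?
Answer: 0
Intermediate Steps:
A(C, f) = 0 (A(C, f) = -6 + 6 = 0)
k = 4 (k = (2 - 4)² = (-2)² = 4)
(25 + k*5)*A(1, 4) = (25 + 4*5)*0 = (25 + 20)*0 = 45*0 = 0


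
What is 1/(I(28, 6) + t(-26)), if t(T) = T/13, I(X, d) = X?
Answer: 1/26 ≈ 0.038462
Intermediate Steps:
t(T) = T/13 (t(T) = T*(1/13) = T/13)
1/(I(28, 6) + t(-26)) = 1/(28 + (1/13)*(-26)) = 1/(28 - 2) = 1/26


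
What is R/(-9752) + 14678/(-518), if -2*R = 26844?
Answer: -34046815/1262884 ≈ -26.960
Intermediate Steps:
R = -13422 (R = -½*26844 = -13422)
R/(-9752) + 14678/(-518) = -13422/(-9752) + 14678/(-518) = -13422*(-1/9752) + 14678*(-1/518) = 6711/4876 - 7339/259 = -34046815/1262884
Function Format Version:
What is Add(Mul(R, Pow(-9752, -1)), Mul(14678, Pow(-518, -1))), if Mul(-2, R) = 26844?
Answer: Rational(-34046815, 1262884) ≈ -26.960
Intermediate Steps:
R = -13422 (R = Mul(Rational(-1, 2), 26844) = -13422)
Add(Mul(R, Pow(-9752, -1)), Mul(14678, Pow(-518, -1))) = Add(Mul(-13422, Pow(-9752, -1)), Mul(14678, Pow(-518, -1))) = Add(Mul(-13422, Rational(-1, 9752)), Mul(14678, Rational(-1, 518))) = Add(Rational(6711, 4876), Rational(-7339, 259)) = Rational(-34046815, 1262884)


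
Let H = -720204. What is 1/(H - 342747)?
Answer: -1/1062951 ≈ -9.4078e-7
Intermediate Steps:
1/(H - 342747) = 1/(-720204 - 342747) = 1/(-1062951) = -1/1062951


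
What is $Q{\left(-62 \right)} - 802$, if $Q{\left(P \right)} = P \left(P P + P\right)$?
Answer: $-235286$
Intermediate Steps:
$Q{\left(P \right)} = P \left(P + P^{2}\right)$ ($Q{\left(P \right)} = P \left(P^{2} + P\right) = P \left(P + P^{2}\right)$)
$Q{\left(-62 \right)} - 802 = \left(-62\right)^{2} \left(1 - 62\right) - 802 = 3844 \left(-61\right) - 802 = -234484 - 802 = -235286$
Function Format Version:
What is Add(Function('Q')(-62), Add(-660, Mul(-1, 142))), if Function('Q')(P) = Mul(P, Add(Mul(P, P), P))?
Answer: -235286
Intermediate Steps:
Function('Q')(P) = Mul(P, Add(P, Pow(P, 2))) (Function('Q')(P) = Mul(P, Add(Pow(P, 2), P)) = Mul(P, Add(P, Pow(P, 2))))
Add(Function('Q')(-62), Add(-660, Mul(-1, 142))) = Add(Mul(Pow(-62, 2), Add(1, -62)), Add(-660, Mul(-1, 142))) = Add(Mul(3844, -61), Add(-660, -142)) = Add(-234484, -802) = -235286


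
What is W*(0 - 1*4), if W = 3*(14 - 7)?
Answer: -84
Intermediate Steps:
W = 21 (W = 3*7 = 21)
W*(0 - 1*4) = 21*(0 - 1*4) = 21*(0 - 4) = 21*(-4) = -84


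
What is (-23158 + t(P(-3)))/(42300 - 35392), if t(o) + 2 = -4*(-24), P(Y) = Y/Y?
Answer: -5766/1727 ≈ -3.3387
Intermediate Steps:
P(Y) = 1
t(o) = 94 (t(o) = -2 - 4*(-24) = -2 + 96 = 94)
(-23158 + t(P(-3)))/(42300 - 35392) = (-23158 + 94)/(42300 - 35392) = -23064/6908 = -23064*1/6908 = -5766/1727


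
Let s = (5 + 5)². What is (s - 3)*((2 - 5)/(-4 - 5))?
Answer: 97/3 ≈ 32.333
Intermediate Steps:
s = 100 (s = 10² = 100)
(s - 3)*((2 - 5)/(-4 - 5)) = (100 - 3)*((2 - 5)/(-4 - 5)) = 97*(-3/(-9)) = 97*(-3*(-⅑)) = 97*(⅓) = 97/3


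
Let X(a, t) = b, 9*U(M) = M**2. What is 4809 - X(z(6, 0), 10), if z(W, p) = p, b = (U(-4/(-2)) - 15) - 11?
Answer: 43511/9 ≈ 4834.6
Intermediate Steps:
U(M) = M**2/9
b = -230/9 (b = ((-4/(-2))**2/9 - 15) - 11 = ((-4*(-1/2))**2/9 - 15) - 11 = ((1/9)*2**2 - 15) - 11 = ((1/9)*4 - 15) - 11 = (4/9 - 15) - 11 = -131/9 - 11 = -230/9 ≈ -25.556)
X(a, t) = -230/9
4809 - X(z(6, 0), 10) = 4809 - 1*(-230/9) = 4809 + 230/9 = 43511/9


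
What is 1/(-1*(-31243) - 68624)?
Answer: -1/37381 ≈ -2.6752e-5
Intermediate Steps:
1/(-1*(-31243) - 68624) = 1/(31243 - 68624) = 1/(-37381) = -1/37381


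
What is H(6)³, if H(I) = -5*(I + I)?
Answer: -216000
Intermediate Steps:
H(I) = -10*I
H(6)³ = (-10*6)³ = (-60)³ = -216000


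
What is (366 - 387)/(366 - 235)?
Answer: -21/131 ≈ -0.16031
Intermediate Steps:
(366 - 387)/(366 - 235) = -21/131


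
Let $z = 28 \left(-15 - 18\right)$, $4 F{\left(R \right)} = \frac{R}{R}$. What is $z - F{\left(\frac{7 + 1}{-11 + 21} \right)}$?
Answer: $- \frac{3697}{4} \approx -924.25$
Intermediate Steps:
$F{\left(R \right)} = \frac{1}{4}$ ($F{\left(R \right)} = \frac{R \frac{1}{R}}{4} = \frac{1}{4} \cdot 1 = \frac{1}{4}$)
$z = -924$ ($z = 28 \left(-15 - 18\right) = 28 \left(-33\right) = -924$)
$z - F{\left(\frac{7 + 1}{-11 + 21} \right)} = -924 - \frac{1}{4} = - \frac{3697}{4}$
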